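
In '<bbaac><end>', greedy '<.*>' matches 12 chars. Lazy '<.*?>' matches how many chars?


Greedy '<.*>' tries to match as MUCH as possible.
Lazy '<.*?>' tries to match as LITTLE as possible.

String: '<bbaac><end>'
Greedy '<.*>' starts at first '<' and extends to the LAST '>': '<bbaac><end>' (12 chars)
Lazy '<.*?>' starts at first '<' and stops at the FIRST '>': '<bbaac>' (7 chars)

7


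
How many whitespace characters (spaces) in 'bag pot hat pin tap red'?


\s matches whitespace characters (spaces, tabs, etc.).
Text: 'bag pot hat pin tap red'
This text has 6 words separated by spaces.
Number of spaces = number of words - 1 = 6 - 1 = 5

5


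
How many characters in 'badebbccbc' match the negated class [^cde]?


Negated class [^cde] matches any char NOT in {c, d, e}
Scanning 'badebbccbc':
  pos 0: 'b' -> MATCH
  pos 1: 'a' -> MATCH
  pos 2: 'd' -> no (excluded)
  pos 3: 'e' -> no (excluded)
  pos 4: 'b' -> MATCH
  pos 5: 'b' -> MATCH
  pos 6: 'c' -> no (excluded)
  pos 7: 'c' -> no (excluded)
  pos 8: 'b' -> MATCH
  pos 9: 'c' -> no (excluded)
Total matches: 5

5


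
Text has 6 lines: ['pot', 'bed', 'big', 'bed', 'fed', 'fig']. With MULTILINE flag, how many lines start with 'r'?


With MULTILINE flag, ^ matches the start of each line.
Lines: ['pot', 'bed', 'big', 'bed', 'fed', 'fig']
Checking which lines start with 'r':
  Line 1: 'pot' -> no
  Line 2: 'bed' -> no
  Line 3: 'big' -> no
  Line 4: 'bed' -> no
  Line 5: 'fed' -> no
  Line 6: 'fig' -> no
Matching lines: []
Count: 0

0


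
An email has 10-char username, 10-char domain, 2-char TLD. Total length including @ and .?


An email address has format: username@domain.tld
Username length: 10
'@' character: 1
Domain length: 10
'.' character: 1
TLD length: 2
Total = 10 + 1 + 10 + 1 + 2 = 24

24


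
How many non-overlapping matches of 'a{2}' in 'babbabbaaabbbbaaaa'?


Pattern 'a{2}' matches exactly 2 consecutive a's (greedy, non-overlapping).
String: 'babbabbaaabbbbaaaa'
Scanning for runs of a's:
  Run at pos 1: 'a' (length 1) -> 0 match(es)
  Run at pos 4: 'a' (length 1) -> 0 match(es)
  Run at pos 7: 'aaa' (length 3) -> 1 match(es)
  Run at pos 14: 'aaaa' (length 4) -> 2 match(es)
Matches found: ['aa', 'aa', 'aa']
Total: 3

3


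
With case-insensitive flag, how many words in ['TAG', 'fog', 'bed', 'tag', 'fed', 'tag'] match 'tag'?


Case-insensitive matching: compare each word's lowercase form to 'tag'.
  'TAG' -> lower='tag' -> MATCH
  'fog' -> lower='fog' -> no
  'bed' -> lower='bed' -> no
  'tag' -> lower='tag' -> MATCH
  'fed' -> lower='fed' -> no
  'tag' -> lower='tag' -> MATCH
Matches: ['TAG', 'tag', 'tag']
Count: 3

3


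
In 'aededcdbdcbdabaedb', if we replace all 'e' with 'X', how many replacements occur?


re.sub('e', 'X', text) replaces every occurrence of 'e' with 'X'.
Text: 'aededcdbdcbdabaedb'
Scanning for 'e':
  pos 1: 'e' -> replacement #1
  pos 3: 'e' -> replacement #2
  pos 15: 'e' -> replacement #3
Total replacements: 3

3


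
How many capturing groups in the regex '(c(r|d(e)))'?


To count capturing groups, count each '(' that starts a group.
Pattern: '(c(r|d(e)))'
Walking through the pattern:
  Position 0: '(' -> group #1
  Position 2: '(' -> group #2
  Position 6: '(' -> group #3
Total capturing groups: 3

3


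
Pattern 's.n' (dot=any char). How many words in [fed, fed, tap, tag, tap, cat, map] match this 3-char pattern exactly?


Pattern 's.n' means: starts with 's', any single char, ends with 'n'.
Checking each word (must be exactly 3 chars):
  'fed' (len=3): no
  'fed' (len=3): no
  'tap' (len=3): no
  'tag' (len=3): no
  'tap' (len=3): no
  'cat' (len=3): no
  'map' (len=3): no
Matching words: []
Total: 0

0


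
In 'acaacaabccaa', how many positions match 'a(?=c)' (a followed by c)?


Lookahead 'a(?=c)' matches 'a' only when followed by 'c'.
String: 'acaacaabccaa'
Checking each position where char is 'a':
  pos 0: 'a' -> MATCH (next='c')
  pos 2: 'a' -> no (next='a')
  pos 3: 'a' -> MATCH (next='c')
  pos 5: 'a' -> no (next='a')
  pos 6: 'a' -> no (next='b')
  pos 10: 'a' -> no (next='a')
Matching positions: [0, 3]
Count: 2

2


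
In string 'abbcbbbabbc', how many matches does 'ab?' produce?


Pattern 'ab?' matches 'a' optionally followed by 'b'.
String: 'abbcbbbabbc'
Scanning left to right for 'a' then checking next char:
  Match 1: 'ab' (a followed by b)
  Match 2: 'ab' (a followed by b)
Total matches: 2

2


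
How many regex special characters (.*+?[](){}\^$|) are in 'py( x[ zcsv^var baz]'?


Regex special characters are: . * + ? [ ] ( ) { } \ ^ $ |
Scanning 'py( x[ zcsv^var baz]':
  pos 2: '(' -> SPECIAL
  pos 5: '[' -> SPECIAL
  pos 11: '^' -> SPECIAL
  pos 19: ']' -> SPECIAL
Special chars found: ['(', '[', '^', ']']
Total: 4

4


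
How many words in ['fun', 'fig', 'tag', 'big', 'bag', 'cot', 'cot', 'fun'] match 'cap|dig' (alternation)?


Alternation 'cap|dig' matches either 'cap' or 'dig'.
Checking each word:
  'fun' -> no
  'fig' -> no
  'tag' -> no
  'big' -> no
  'bag' -> no
  'cot' -> no
  'cot' -> no
  'fun' -> no
Matches: []
Count: 0

0


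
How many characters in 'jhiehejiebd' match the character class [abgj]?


Character class [abgj] matches any of: {a, b, g, j}
Scanning string 'jhiehejiebd' character by character:
  pos 0: 'j' -> MATCH
  pos 1: 'h' -> no
  pos 2: 'i' -> no
  pos 3: 'e' -> no
  pos 4: 'h' -> no
  pos 5: 'e' -> no
  pos 6: 'j' -> MATCH
  pos 7: 'i' -> no
  pos 8: 'e' -> no
  pos 9: 'b' -> MATCH
  pos 10: 'd' -> no
Total matches: 3

3


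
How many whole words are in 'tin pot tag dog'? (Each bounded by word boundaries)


Word boundaries (\b) mark the start/end of each word.
Text: 'tin pot tag dog'
Splitting by whitespace:
  Word 1: 'tin'
  Word 2: 'pot'
  Word 3: 'tag'
  Word 4: 'dog'
Total whole words: 4

4


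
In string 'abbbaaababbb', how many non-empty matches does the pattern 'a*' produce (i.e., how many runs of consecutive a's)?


Pattern 'a*' matches zero or more a's. We want non-empty runs of consecutive a's.
String: 'abbbaaababbb'
Walking through the string to find runs of a's:
  Run 1: positions 0-0 -> 'a'
  Run 2: positions 4-6 -> 'aaa'
  Run 3: positions 8-8 -> 'a'
Non-empty runs found: ['a', 'aaa', 'a']
Count: 3

3


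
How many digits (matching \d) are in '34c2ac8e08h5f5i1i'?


\d matches any digit 0-9.
Scanning '34c2ac8e08h5f5i1i':
  pos 0: '3' -> DIGIT
  pos 1: '4' -> DIGIT
  pos 3: '2' -> DIGIT
  pos 6: '8' -> DIGIT
  pos 8: '0' -> DIGIT
  pos 9: '8' -> DIGIT
  pos 11: '5' -> DIGIT
  pos 13: '5' -> DIGIT
  pos 15: '1' -> DIGIT
Digits found: ['3', '4', '2', '8', '0', '8', '5', '5', '1']
Total: 9

9


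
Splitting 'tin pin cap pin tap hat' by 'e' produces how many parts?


Splitting by 'e' breaks the string at each occurrence of the separator.
Text: 'tin pin cap pin tap hat'
Parts after split:
  Part 1: 'tin pin cap pin tap hat'
Total parts: 1

1


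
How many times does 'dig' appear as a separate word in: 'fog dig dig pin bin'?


Scanning each word for exact match 'dig':
  Word 1: 'fog' -> no
  Word 2: 'dig' -> MATCH
  Word 3: 'dig' -> MATCH
  Word 4: 'pin' -> no
  Word 5: 'bin' -> no
Total matches: 2

2


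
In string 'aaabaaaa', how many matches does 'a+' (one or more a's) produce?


Pattern 'a+' matches one or more consecutive a's.
String: 'aaabaaaa'
Scanning for runs of a:
  Match 1: 'aaa' (length 3)
  Match 2: 'aaaa' (length 4)
Total matches: 2

2


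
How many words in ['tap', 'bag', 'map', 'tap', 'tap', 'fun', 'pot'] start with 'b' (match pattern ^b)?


Pattern ^b anchors to start of word. Check which words begin with 'b':
  'tap' -> no
  'bag' -> MATCH (starts with 'b')
  'map' -> no
  'tap' -> no
  'tap' -> no
  'fun' -> no
  'pot' -> no
Matching words: ['bag']
Count: 1

1


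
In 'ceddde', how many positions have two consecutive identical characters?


Looking for consecutive identical characters in 'ceddde':
  pos 0-1: 'c' vs 'e' -> different
  pos 1-2: 'e' vs 'd' -> different
  pos 2-3: 'd' vs 'd' -> MATCH ('dd')
  pos 3-4: 'd' vs 'd' -> MATCH ('dd')
  pos 4-5: 'd' vs 'e' -> different
Consecutive identical pairs: ['dd', 'dd']
Count: 2

2


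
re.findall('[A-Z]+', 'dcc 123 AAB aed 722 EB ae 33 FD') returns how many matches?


Pattern '[A-Z]+' finds one or more uppercase letters.
Text: 'dcc 123 AAB aed 722 EB ae 33 FD'
Scanning for matches:
  Match 1: 'AAB'
  Match 2: 'EB'
  Match 3: 'FD'
Total matches: 3

3


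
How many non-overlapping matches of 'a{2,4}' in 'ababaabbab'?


Pattern 'a{2,4}' matches between 2 and 4 consecutive a's (greedy).
String: 'ababaabbab'
Finding runs of a's and applying greedy matching:
  Run at pos 0: 'a' (length 1)
  Run at pos 2: 'a' (length 1)
  Run at pos 4: 'aa' (length 2)
  Run at pos 8: 'a' (length 1)
Matches: ['aa']
Count: 1

1


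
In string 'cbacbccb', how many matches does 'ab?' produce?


Pattern 'ab?' matches 'a' optionally followed by 'b'.
String: 'cbacbccb'
Scanning left to right for 'a' then checking next char:
  Match 1: 'a' (a not followed by b)
Total matches: 1

1


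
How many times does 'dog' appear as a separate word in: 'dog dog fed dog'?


Scanning each word for exact match 'dog':
  Word 1: 'dog' -> MATCH
  Word 2: 'dog' -> MATCH
  Word 3: 'fed' -> no
  Word 4: 'dog' -> MATCH
Total matches: 3

3


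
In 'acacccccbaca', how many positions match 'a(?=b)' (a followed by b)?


Lookahead 'a(?=b)' matches 'a' only when followed by 'b'.
String: 'acacccccbaca'
Checking each position where char is 'a':
  pos 0: 'a' -> no (next='c')
  pos 2: 'a' -> no (next='c')
  pos 9: 'a' -> no (next='c')
Matching positions: []
Count: 0

0


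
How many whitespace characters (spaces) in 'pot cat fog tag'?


\s matches whitespace characters (spaces, tabs, etc.).
Text: 'pot cat fog tag'
This text has 4 words separated by spaces.
Number of spaces = number of words - 1 = 4 - 1 = 3

3


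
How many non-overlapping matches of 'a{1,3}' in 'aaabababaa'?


Pattern 'a{1,3}' matches between 1 and 3 consecutive a's (greedy).
String: 'aaabababaa'
Finding runs of a's and applying greedy matching:
  Run at pos 0: 'aaa' (length 3)
  Run at pos 4: 'a' (length 1)
  Run at pos 6: 'a' (length 1)
  Run at pos 8: 'aa' (length 2)
Matches: ['aaa', 'a', 'a', 'aa']
Count: 4

4


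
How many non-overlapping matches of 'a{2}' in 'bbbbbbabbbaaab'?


Pattern 'a{2}' matches exactly 2 consecutive a's (greedy, non-overlapping).
String: 'bbbbbbabbbaaab'
Scanning for runs of a's:
  Run at pos 6: 'a' (length 1) -> 0 match(es)
  Run at pos 10: 'aaa' (length 3) -> 1 match(es)
Matches found: ['aa']
Total: 1

1


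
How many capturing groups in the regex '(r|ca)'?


To count capturing groups, count each '(' that starts a group.
Pattern: '(r|ca)'
Walking through the pattern:
  Position 0: '(' -> group #1
Total capturing groups: 1

1


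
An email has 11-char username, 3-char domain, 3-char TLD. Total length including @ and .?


An email address has format: username@domain.tld
Username length: 11
'@' character: 1
Domain length: 3
'.' character: 1
TLD length: 3
Total = 11 + 1 + 3 + 1 + 3 = 19

19


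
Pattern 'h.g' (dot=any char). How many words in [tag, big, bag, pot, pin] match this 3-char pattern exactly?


Pattern 'h.g' means: starts with 'h', any single char, ends with 'g'.
Checking each word (must be exactly 3 chars):
  'tag' (len=3): no
  'big' (len=3): no
  'bag' (len=3): no
  'pot' (len=3): no
  'pin' (len=3): no
Matching words: []
Total: 0

0


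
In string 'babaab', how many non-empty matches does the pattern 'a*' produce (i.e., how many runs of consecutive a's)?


Pattern 'a*' matches zero or more a's. We want non-empty runs of consecutive a's.
String: 'babaab'
Walking through the string to find runs of a's:
  Run 1: positions 1-1 -> 'a'
  Run 2: positions 3-4 -> 'aa'
Non-empty runs found: ['a', 'aa']
Count: 2

2


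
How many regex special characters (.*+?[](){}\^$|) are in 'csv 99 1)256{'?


Regex special characters are: . * + ? [ ] ( ) { } \ ^ $ |
Scanning 'csv 99 1)256{':
  pos 8: ')' -> SPECIAL
  pos 12: '{' -> SPECIAL
Special chars found: [')', '{']
Total: 2

2


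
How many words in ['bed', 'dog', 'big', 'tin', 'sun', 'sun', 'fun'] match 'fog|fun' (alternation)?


Alternation 'fog|fun' matches either 'fog' or 'fun'.
Checking each word:
  'bed' -> no
  'dog' -> no
  'big' -> no
  'tin' -> no
  'sun' -> no
  'sun' -> no
  'fun' -> MATCH
Matches: ['fun']
Count: 1

1


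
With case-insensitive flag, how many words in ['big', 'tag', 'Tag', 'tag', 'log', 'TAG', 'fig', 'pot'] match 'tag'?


Case-insensitive matching: compare each word's lowercase form to 'tag'.
  'big' -> lower='big' -> no
  'tag' -> lower='tag' -> MATCH
  'Tag' -> lower='tag' -> MATCH
  'tag' -> lower='tag' -> MATCH
  'log' -> lower='log' -> no
  'TAG' -> lower='tag' -> MATCH
  'fig' -> lower='fig' -> no
  'pot' -> lower='pot' -> no
Matches: ['tag', 'Tag', 'tag', 'TAG']
Count: 4

4


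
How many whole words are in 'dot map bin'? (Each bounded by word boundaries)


Word boundaries (\b) mark the start/end of each word.
Text: 'dot map bin'
Splitting by whitespace:
  Word 1: 'dot'
  Word 2: 'map'
  Word 3: 'bin'
Total whole words: 3

3


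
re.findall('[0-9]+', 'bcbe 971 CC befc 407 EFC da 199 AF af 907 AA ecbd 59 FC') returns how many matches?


Pattern '[0-9]+' finds one or more digits.
Text: 'bcbe 971 CC befc 407 EFC da 199 AF af 907 AA ecbd 59 FC'
Scanning for matches:
  Match 1: '971'
  Match 2: '407'
  Match 3: '199'
  Match 4: '907'
  Match 5: '59'
Total matches: 5

5


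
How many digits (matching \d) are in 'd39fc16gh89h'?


\d matches any digit 0-9.
Scanning 'd39fc16gh89h':
  pos 1: '3' -> DIGIT
  pos 2: '9' -> DIGIT
  pos 5: '1' -> DIGIT
  pos 6: '6' -> DIGIT
  pos 9: '8' -> DIGIT
  pos 10: '9' -> DIGIT
Digits found: ['3', '9', '1', '6', '8', '9']
Total: 6

6


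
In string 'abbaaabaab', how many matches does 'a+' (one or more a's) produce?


Pattern 'a+' matches one or more consecutive a's.
String: 'abbaaabaab'
Scanning for runs of a:
  Match 1: 'a' (length 1)
  Match 2: 'aaa' (length 3)
  Match 3: 'aa' (length 2)
Total matches: 3

3


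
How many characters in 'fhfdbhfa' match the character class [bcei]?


Character class [bcei] matches any of: {b, c, e, i}
Scanning string 'fhfdbhfa' character by character:
  pos 0: 'f' -> no
  pos 1: 'h' -> no
  pos 2: 'f' -> no
  pos 3: 'd' -> no
  pos 4: 'b' -> MATCH
  pos 5: 'h' -> no
  pos 6: 'f' -> no
  pos 7: 'a' -> no
Total matches: 1

1


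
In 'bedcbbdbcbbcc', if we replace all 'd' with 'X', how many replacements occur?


re.sub('d', 'X', text) replaces every occurrence of 'd' with 'X'.
Text: 'bedcbbdbcbbcc'
Scanning for 'd':
  pos 2: 'd' -> replacement #1
  pos 6: 'd' -> replacement #2
Total replacements: 2

2


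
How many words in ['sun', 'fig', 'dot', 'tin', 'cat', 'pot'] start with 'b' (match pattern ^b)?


Pattern ^b anchors to start of word. Check which words begin with 'b':
  'sun' -> no
  'fig' -> no
  'dot' -> no
  'tin' -> no
  'cat' -> no
  'pot' -> no
Matching words: []
Count: 0

0


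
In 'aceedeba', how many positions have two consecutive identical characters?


Looking for consecutive identical characters in 'aceedeba':
  pos 0-1: 'a' vs 'c' -> different
  pos 1-2: 'c' vs 'e' -> different
  pos 2-3: 'e' vs 'e' -> MATCH ('ee')
  pos 3-4: 'e' vs 'd' -> different
  pos 4-5: 'd' vs 'e' -> different
  pos 5-6: 'e' vs 'b' -> different
  pos 6-7: 'b' vs 'a' -> different
Consecutive identical pairs: ['ee']
Count: 1

1


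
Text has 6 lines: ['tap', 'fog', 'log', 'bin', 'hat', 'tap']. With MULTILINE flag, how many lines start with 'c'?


With MULTILINE flag, ^ matches the start of each line.
Lines: ['tap', 'fog', 'log', 'bin', 'hat', 'tap']
Checking which lines start with 'c':
  Line 1: 'tap' -> no
  Line 2: 'fog' -> no
  Line 3: 'log' -> no
  Line 4: 'bin' -> no
  Line 5: 'hat' -> no
  Line 6: 'tap' -> no
Matching lines: []
Count: 0

0


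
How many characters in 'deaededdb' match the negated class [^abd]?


Negated class [^abd] matches any char NOT in {a, b, d}
Scanning 'deaededdb':
  pos 0: 'd' -> no (excluded)
  pos 1: 'e' -> MATCH
  pos 2: 'a' -> no (excluded)
  pos 3: 'e' -> MATCH
  pos 4: 'd' -> no (excluded)
  pos 5: 'e' -> MATCH
  pos 6: 'd' -> no (excluded)
  pos 7: 'd' -> no (excluded)
  pos 8: 'b' -> no (excluded)
Total matches: 3

3


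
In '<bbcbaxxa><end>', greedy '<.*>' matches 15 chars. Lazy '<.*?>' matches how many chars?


Greedy '<.*>' tries to match as MUCH as possible.
Lazy '<.*?>' tries to match as LITTLE as possible.

String: '<bbcbaxxa><end>'
Greedy '<.*>' starts at first '<' and extends to the LAST '>': '<bbcbaxxa><end>' (15 chars)
Lazy '<.*?>' starts at first '<' and stops at the FIRST '>': '<bbcbaxxa>' (10 chars)

10


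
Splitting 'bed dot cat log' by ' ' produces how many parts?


Splitting by ' ' breaks the string at each occurrence of the separator.
Text: 'bed dot cat log'
Parts after split:
  Part 1: 'bed'
  Part 2: 'dot'
  Part 3: 'cat'
  Part 4: 'log'
Total parts: 4

4


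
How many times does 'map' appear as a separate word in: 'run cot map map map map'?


Scanning each word for exact match 'map':
  Word 1: 'run' -> no
  Word 2: 'cot' -> no
  Word 3: 'map' -> MATCH
  Word 4: 'map' -> MATCH
  Word 5: 'map' -> MATCH
  Word 6: 'map' -> MATCH
Total matches: 4

4


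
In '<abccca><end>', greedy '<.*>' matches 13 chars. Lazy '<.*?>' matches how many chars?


Greedy '<.*>' tries to match as MUCH as possible.
Lazy '<.*?>' tries to match as LITTLE as possible.

String: '<abccca><end>'
Greedy '<.*>' starts at first '<' and extends to the LAST '>': '<abccca><end>' (13 chars)
Lazy '<.*?>' starts at first '<' and stops at the FIRST '>': '<abccca>' (8 chars)

8


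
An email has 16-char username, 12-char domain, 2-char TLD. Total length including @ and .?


An email address has format: username@domain.tld
Username length: 16
'@' character: 1
Domain length: 12
'.' character: 1
TLD length: 2
Total = 16 + 1 + 12 + 1 + 2 = 32

32


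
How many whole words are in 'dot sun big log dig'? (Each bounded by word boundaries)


Word boundaries (\b) mark the start/end of each word.
Text: 'dot sun big log dig'
Splitting by whitespace:
  Word 1: 'dot'
  Word 2: 'sun'
  Word 3: 'big'
  Word 4: 'log'
  Word 5: 'dig'
Total whole words: 5

5


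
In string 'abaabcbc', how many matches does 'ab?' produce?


Pattern 'ab?' matches 'a' optionally followed by 'b'.
String: 'abaabcbc'
Scanning left to right for 'a' then checking next char:
  Match 1: 'ab' (a followed by b)
  Match 2: 'a' (a not followed by b)
  Match 3: 'ab' (a followed by b)
Total matches: 3

3


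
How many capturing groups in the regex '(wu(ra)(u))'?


To count capturing groups, count each '(' that starts a group.
Pattern: '(wu(ra)(u))'
Walking through the pattern:
  Position 0: '(' -> group #1
  Position 3: '(' -> group #2
  Position 7: '(' -> group #3
Total capturing groups: 3

3


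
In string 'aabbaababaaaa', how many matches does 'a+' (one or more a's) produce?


Pattern 'a+' matches one or more consecutive a's.
String: 'aabbaababaaaa'
Scanning for runs of a:
  Match 1: 'aa' (length 2)
  Match 2: 'aa' (length 2)
  Match 3: 'a' (length 1)
  Match 4: 'aaaa' (length 4)
Total matches: 4

4


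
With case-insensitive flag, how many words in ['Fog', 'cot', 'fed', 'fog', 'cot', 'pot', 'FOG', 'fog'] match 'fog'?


Case-insensitive matching: compare each word's lowercase form to 'fog'.
  'Fog' -> lower='fog' -> MATCH
  'cot' -> lower='cot' -> no
  'fed' -> lower='fed' -> no
  'fog' -> lower='fog' -> MATCH
  'cot' -> lower='cot' -> no
  'pot' -> lower='pot' -> no
  'FOG' -> lower='fog' -> MATCH
  'fog' -> lower='fog' -> MATCH
Matches: ['Fog', 'fog', 'FOG', 'fog']
Count: 4

4


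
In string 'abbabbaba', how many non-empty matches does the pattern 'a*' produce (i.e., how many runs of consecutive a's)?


Pattern 'a*' matches zero or more a's. We want non-empty runs of consecutive a's.
String: 'abbabbaba'
Walking through the string to find runs of a's:
  Run 1: positions 0-0 -> 'a'
  Run 2: positions 3-3 -> 'a'
  Run 3: positions 6-6 -> 'a'
  Run 4: positions 8-8 -> 'a'
Non-empty runs found: ['a', 'a', 'a', 'a']
Count: 4

4


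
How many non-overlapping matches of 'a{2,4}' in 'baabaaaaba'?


Pattern 'a{2,4}' matches between 2 and 4 consecutive a's (greedy).
String: 'baabaaaaba'
Finding runs of a's and applying greedy matching:
  Run at pos 1: 'aa' (length 2)
  Run at pos 4: 'aaaa' (length 4)
  Run at pos 9: 'a' (length 1)
Matches: ['aa', 'aaaa']
Count: 2

2


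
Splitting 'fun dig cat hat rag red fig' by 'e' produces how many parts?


Splitting by 'e' breaks the string at each occurrence of the separator.
Text: 'fun dig cat hat rag red fig'
Parts after split:
  Part 1: 'fun dig cat hat rag r'
  Part 2: 'd fig'
Total parts: 2

2


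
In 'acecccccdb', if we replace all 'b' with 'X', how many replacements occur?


re.sub('b', 'X', text) replaces every occurrence of 'b' with 'X'.
Text: 'acecccccdb'
Scanning for 'b':
  pos 9: 'b' -> replacement #1
Total replacements: 1

1


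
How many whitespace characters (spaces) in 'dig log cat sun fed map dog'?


\s matches whitespace characters (spaces, tabs, etc.).
Text: 'dig log cat sun fed map dog'
This text has 7 words separated by spaces.
Number of spaces = number of words - 1 = 7 - 1 = 6

6


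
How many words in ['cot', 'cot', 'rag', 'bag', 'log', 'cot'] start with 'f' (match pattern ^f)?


Pattern ^f anchors to start of word. Check which words begin with 'f':
  'cot' -> no
  'cot' -> no
  'rag' -> no
  'bag' -> no
  'log' -> no
  'cot' -> no
Matching words: []
Count: 0

0


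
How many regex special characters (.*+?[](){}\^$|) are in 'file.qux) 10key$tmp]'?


Regex special characters are: . * + ? [ ] ( ) { } \ ^ $ |
Scanning 'file.qux) 10key$tmp]':
  pos 4: '.' -> SPECIAL
  pos 8: ')' -> SPECIAL
  pos 15: '$' -> SPECIAL
  pos 19: ']' -> SPECIAL
Special chars found: ['.', ')', '$', ']']
Total: 4

4


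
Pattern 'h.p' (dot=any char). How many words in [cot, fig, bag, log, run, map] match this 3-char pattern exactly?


Pattern 'h.p' means: starts with 'h', any single char, ends with 'p'.
Checking each word (must be exactly 3 chars):
  'cot' (len=3): no
  'fig' (len=3): no
  'bag' (len=3): no
  'log' (len=3): no
  'run' (len=3): no
  'map' (len=3): no
Matching words: []
Total: 0

0


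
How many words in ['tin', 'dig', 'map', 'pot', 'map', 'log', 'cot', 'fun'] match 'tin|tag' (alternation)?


Alternation 'tin|tag' matches either 'tin' or 'tag'.
Checking each word:
  'tin' -> MATCH
  'dig' -> no
  'map' -> no
  'pot' -> no
  'map' -> no
  'log' -> no
  'cot' -> no
  'fun' -> no
Matches: ['tin']
Count: 1

1


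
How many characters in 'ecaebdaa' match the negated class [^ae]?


Negated class [^ae] matches any char NOT in {a, e}
Scanning 'ecaebdaa':
  pos 0: 'e' -> no (excluded)
  pos 1: 'c' -> MATCH
  pos 2: 'a' -> no (excluded)
  pos 3: 'e' -> no (excluded)
  pos 4: 'b' -> MATCH
  pos 5: 'd' -> MATCH
  pos 6: 'a' -> no (excluded)
  pos 7: 'a' -> no (excluded)
Total matches: 3

3


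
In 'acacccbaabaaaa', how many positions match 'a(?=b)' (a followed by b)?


Lookahead 'a(?=b)' matches 'a' only when followed by 'b'.
String: 'acacccbaabaaaa'
Checking each position where char is 'a':
  pos 0: 'a' -> no (next='c')
  pos 2: 'a' -> no (next='c')
  pos 7: 'a' -> no (next='a')
  pos 8: 'a' -> MATCH (next='b')
  pos 10: 'a' -> no (next='a')
  pos 11: 'a' -> no (next='a')
  pos 12: 'a' -> no (next='a')
Matching positions: [8]
Count: 1

1


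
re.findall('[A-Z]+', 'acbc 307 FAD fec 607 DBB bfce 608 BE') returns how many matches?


Pattern '[A-Z]+' finds one or more uppercase letters.
Text: 'acbc 307 FAD fec 607 DBB bfce 608 BE'
Scanning for matches:
  Match 1: 'FAD'
  Match 2: 'DBB'
  Match 3: 'BE'
Total matches: 3

3


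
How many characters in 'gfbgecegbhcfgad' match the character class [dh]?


Character class [dh] matches any of: {d, h}
Scanning string 'gfbgecegbhcfgad' character by character:
  pos 0: 'g' -> no
  pos 1: 'f' -> no
  pos 2: 'b' -> no
  pos 3: 'g' -> no
  pos 4: 'e' -> no
  pos 5: 'c' -> no
  pos 6: 'e' -> no
  pos 7: 'g' -> no
  pos 8: 'b' -> no
  pos 9: 'h' -> MATCH
  pos 10: 'c' -> no
  pos 11: 'f' -> no
  pos 12: 'g' -> no
  pos 13: 'a' -> no
  pos 14: 'd' -> MATCH
Total matches: 2

2


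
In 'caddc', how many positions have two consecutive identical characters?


Looking for consecutive identical characters in 'caddc':
  pos 0-1: 'c' vs 'a' -> different
  pos 1-2: 'a' vs 'd' -> different
  pos 2-3: 'd' vs 'd' -> MATCH ('dd')
  pos 3-4: 'd' vs 'c' -> different
Consecutive identical pairs: ['dd']
Count: 1

1


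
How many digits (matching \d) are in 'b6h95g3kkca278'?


\d matches any digit 0-9.
Scanning 'b6h95g3kkca278':
  pos 1: '6' -> DIGIT
  pos 3: '9' -> DIGIT
  pos 4: '5' -> DIGIT
  pos 6: '3' -> DIGIT
  pos 11: '2' -> DIGIT
  pos 12: '7' -> DIGIT
  pos 13: '8' -> DIGIT
Digits found: ['6', '9', '5', '3', '2', '7', '8']
Total: 7

7


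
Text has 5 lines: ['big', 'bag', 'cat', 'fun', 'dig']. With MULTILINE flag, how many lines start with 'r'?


With MULTILINE flag, ^ matches the start of each line.
Lines: ['big', 'bag', 'cat', 'fun', 'dig']
Checking which lines start with 'r':
  Line 1: 'big' -> no
  Line 2: 'bag' -> no
  Line 3: 'cat' -> no
  Line 4: 'fun' -> no
  Line 5: 'dig' -> no
Matching lines: []
Count: 0

0


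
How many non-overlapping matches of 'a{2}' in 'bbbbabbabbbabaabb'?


Pattern 'a{2}' matches exactly 2 consecutive a's (greedy, non-overlapping).
String: 'bbbbabbabbbabaabb'
Scanning for runs of a's:
  Run at pos 4: 'a' (length 1) -> 0 match(es)
  Run at pos 7: 'a' (length 1) -> 0 match(es)
  Run at pos 11: 'a' (length 1) -> 0 match(es)
  Run at pos 13: 'aa' (length 2) -> 1 match(es)
Matches found: ['aa']
Total: 1

1


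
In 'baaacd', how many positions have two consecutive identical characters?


Looking for consecutive identical characters in 'baaacd':
  pos 0-1: 'b' vs 'a' -> different
  pos 1-2: 'a' vs 'a' -> MATCH ('aa')
  pos 2-3: 'a' vs 'a' -> MATCH ('aa')
  pos 3-4: 'a' vs 'c' -> different
  pos 4-5: 'c' vs 'd' -> different
Consecutive identical pairs: ['aa', 'aa']
Count: 2

2


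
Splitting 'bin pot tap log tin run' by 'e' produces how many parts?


Splitting by 'e' breaks the string at each occurrence of the separator.
Text: 'bin pot tap log tin run'
Parts after split:
  Part 1: 'bin pot tap log tin run'
Total parts: 1

1


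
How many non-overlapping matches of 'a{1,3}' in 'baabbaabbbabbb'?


Pattern 'a{1,3}' matches between 1 and 3 consecutive a's (greedy).
String: 'baabbaabbbabbb'
Finding runs of a's and applying greedy matching:
  Run at pos 1: 'aa' (length 2)
  Run at pos 5: 'aa' (length 2)
  Run at pos 10: 'a' (length 1)
Matches: ['aa', 'aa', 'a']
Count: 3

3


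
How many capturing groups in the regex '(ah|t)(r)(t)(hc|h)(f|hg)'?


To count capturing groups, count each '(' that starts a group.
Pattern: '(ah|t)(r)(t)(hc|h)(f|hg)'
Walking through the pattern:
  Position 0: '(' -> group #1
  Position 6: '(' -> group #2
  Position 9: '(' -> group #3
  Position 12: '(' -> group #4
  Position 18: '(' -> group #5
Total capturing groups: 5

5


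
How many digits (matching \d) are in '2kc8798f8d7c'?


\d matches any digit 0-9.
Scanning '2kc8798f8d7c':
  pos 0: '2' -> DIGIT
  pos 3: '8' -> DIGIT
  pos 4: '7' -> DIGIT
  pos 5: '9' -> DIGIT
  pos 6: '8' -> DIGIT
  pos 8: '8' -> DIGIT
  pos 10: '7' -> DIGIT
Digits found: ['2', '8', '7', '9', '8', '8', '7']
Total: 7

7


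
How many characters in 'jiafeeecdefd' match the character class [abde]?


Character class [abde] matches any of: {a, b, d, e}
Scanning string 'jiafeeecdefd' character by character:
  pos 0: 'j' -> no
  pos 1: 'i' -> no
  pos 2: 'a' -> MATCH
  pos 3: 'f' -> no
  pos 4: 'e' -> MATCH
  pos 5: 'e' -> MATCH
  pos 6: 'e' -> MATCH
  pos 7: 'c' -> no
  pos 8: 'd' -> MATCH
  pos 9: 'e' -> MATCH
  pos 10: 'f' -> no
  pos 11: 'd' -> MATCH
Total matches: 7

7


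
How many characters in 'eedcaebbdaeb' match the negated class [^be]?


Negated class [^be] matches any char NOT in {b, e}
Scanning 'eedcaebbdaeb':
  pos 0: 'e' -> no (excluded)
  pos 1: 'e' -> no (excluded)
  pos 2: 'd' -> MATCH
  pos 3: 'c' -> MATCH
  pos 4: 'a' -> MATCH
  pos 5: 'e' -> no (excluded)
  pos 6: 'b' -> no (excluded)
  pos 7: 'b' -> no (excluded)
  pos 8: 'd' -> MATCH
  pos 9: 'a' -> MATCH
  pos 10: 'e' -> no (excluded)
  pos 11: 'b' -> no (excluded)
Total matches: 5

5


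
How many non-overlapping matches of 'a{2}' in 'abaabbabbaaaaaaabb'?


Pattern 'a{2}' matches exactly 2 consecutive a's (greedy, non-overlapping).
String: 'abaabbabbaaaaaaabb'
Scanning for runs of a's:
  Run at pos 0: 'a' (length 1) -> 0 match(es)
  Run at pos 2: 'aa' (length 2) -> 1 match(es)
  Run at pos 6: 'a' (length 1) -> 0 match(es)
  Run at pos 9: 'aaaaaaa' (length 7) -> 3 match(es)
Matches found: ['aa', 'aa', 'aa', 'aa']
Total: 4

4


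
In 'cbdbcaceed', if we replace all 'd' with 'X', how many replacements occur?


re.sub('d', 'X', text) replaces every occurrence of 'd' with 'X'.
Text: 'cbdbcaceed'
Scanning for 'd':
  pos 2: 'd' -> replacement #1
  pos 9: 'd' -> replacement #2
Total replacements: 2

2


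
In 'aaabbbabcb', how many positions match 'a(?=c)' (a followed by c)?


Lookahead 'a(?=c)' matches 'a' only when followed by 'c'.
String: 'aaabbbabcb'
Checking each position where char is 'a':
  pos 0: 'a' -> no (next='a')
  pos 1: 'a' -> no (next='a')
  pos 2: 'a' -> no (next='b')
  pos 6: 'a' -> no (next='b')
Matching positions: []
Count: 0

0


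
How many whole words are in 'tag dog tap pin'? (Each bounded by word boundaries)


Word boundaries (\b) mark the start/end of each word.
Text: 'tag dog tap pin'
Splitting by whitespace:
  Word 1: 'tag'
  Word 2: 'dog'
  Word 3: 'tap'
  Word 4: 'pin'
Total whole words: 4

4


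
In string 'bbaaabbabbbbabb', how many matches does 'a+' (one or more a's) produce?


Pattern 'a+' matches one or more consecutive a's.
String: 'bbaaabbabbbbabb'
Scanning for runs of a:
  Match 1: 'aaa' (length 3)
  Match 2: 'a' (length 1)
  Match 3: 'a' (length 1)
Total matches: 3

3


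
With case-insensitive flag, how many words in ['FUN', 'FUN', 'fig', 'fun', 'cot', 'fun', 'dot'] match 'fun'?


Case-insensitive matching: compare each word's lowercase form to 'fun'.
  'FUN' -> lower='fun' -> MATCH
  'FUN' -> lower='fun' -> MATCH
  'fig' -> lower='fig' -> no
  'fun' -> lower='fun' -> MATCH
  'cot' -> lower='cot' -> no
  'fun' -> lower='fun' -> MATCH
  'dot' -> lower='dot' -> no
Matches: ['FUN', 'FUN', 'fun', 'fun']
Count: 4

4


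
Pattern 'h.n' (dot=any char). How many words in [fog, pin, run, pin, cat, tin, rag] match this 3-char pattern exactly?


Pattern 'h.n' means: starts with 'h', any single char, ends with 'n'.
Checking each word (must be exactly 3 chars):
  'fog' (len=3): no
  'pin' (len=3): no
  'run' (len=3): no
  'pin' (len=3): no
  'cat' (len=3): no
  'tin' (len=3): no
  'rag' (len=3): no
Matching words: []
Total: 0

0


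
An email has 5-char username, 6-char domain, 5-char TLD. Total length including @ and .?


An email address has format: username@domain.tld
Username length: 5
'@' character: 1
Domain length: 6
'.' character: 1
TLD length: 5
Total = 5 + 1 + 6 + 1 + 5 = 18

18


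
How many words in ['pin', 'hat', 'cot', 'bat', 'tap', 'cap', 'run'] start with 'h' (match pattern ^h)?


Pattern ^h anchors to start of word. Check which words begin with 'h':
  'pin' -> no
  'hat' -> MATCH (starts with 'h')
  'cot' -> no
  'bat' -> no
  'tap' -> no
  'cap' -> no
  'run' -> no
Matching words: ['hat']
Count: 1

1


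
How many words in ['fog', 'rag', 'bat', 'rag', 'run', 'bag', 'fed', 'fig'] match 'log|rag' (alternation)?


Alternation 'log|rag' matches either 'log' or 'rag'.
Checking each word:
  'fog' -> no
  'rag' -> MATCH
  'bat' -> no
  'rag' -> MATCH
  'run' -> no
  'bag' -> no
  'fed' -> no
  'fig' -> no
Matches: ['rag', 'rag']
Count: 2

2


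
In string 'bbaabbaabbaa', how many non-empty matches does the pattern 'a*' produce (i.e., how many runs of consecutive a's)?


Pattern 'a*' matches zero or more a's. We want non-empty runs of consecutive a's.
String: 'bbaabbaabbaa'
Walking through the string to find runs of a's:
  Run 1: positions 2-3 -> 'aa'
  Run 2: positions 6-7 -> 'aa'
  Run 3: positions 10-11 -> 'aa'
Non-empty runs found: ['aa', 'aa', 'aa']
Count: 3

3


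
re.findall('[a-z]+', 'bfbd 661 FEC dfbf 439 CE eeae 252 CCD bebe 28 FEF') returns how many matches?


Pattern '[a-z]+' finds one or more lowercase letters.
Text: 'bfbd 661 FEC dfbf 439 CE eeae 252 CCD bebe 28 FEF'
Scanning for matches:
  Match 1: 'bfbd'
  Match 2: 'dfbf'
  Match 3: 'eeae'
  Match 4: 'bebe'
Total matches: 4

4


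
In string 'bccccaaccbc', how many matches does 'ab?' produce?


Pattern 'ab?' matches 'a' optionally followed by 'b'.
String: 'bccccaaccbc'
Scanning left to right for 'a' then checking next char:
  Match 1: 'a' (a not followed by b)
  Match 2: 'a' (a not followed by b)
Total matches: 2

2


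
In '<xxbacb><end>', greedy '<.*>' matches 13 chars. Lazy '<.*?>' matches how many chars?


Greedy '<.*>' tries to match as MUCH as possible.
Lazy '<.*?>' tries to match as LITTLE as possible.

String: '<xxbacb><end>'
Greedy '<.*>' starts at first '<' and extends to the LAST '>': '<xxbacb><end>' (13 chars)
Lazy '<.*?>' starts at first '<' and stops at the FIRST '>': '<xxbacb>' (8 chars)

8


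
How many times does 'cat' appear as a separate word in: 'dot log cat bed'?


Scanning each word for exact match 'cat':
  Word 1: 'dot' -> no
  Word 2: 'log' -> no
  Word 3: 'cat' -> MATCH
  Word 4: 'bed' -> no
Total matches: 1

1


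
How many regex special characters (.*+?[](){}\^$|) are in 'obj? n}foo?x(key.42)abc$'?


Regex special characters are: . * + ? [ ] ( ) { } \ ^ $ |
Scanning 'obj? n}foo?x(key.42)abc$':
  pos 3: '?' -> SPECIAL
  pos 6: '}' -> SPECIAL
  pos 10: '?' -> SPECIAL
  pos 12: '(' -> SPECIAL
  pos 16: '.' -> SPECIAL
  pos 19: ')' -> SPECIAL
  pos 23: '$' -> SPECIAL
Special chars found: ['?', '}', '?', '(', '.', ')', '$']
Total: 7

7


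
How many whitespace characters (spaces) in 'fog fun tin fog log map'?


\s matches whitespace characters (spaces, tabs, etc.).
Text: 'fog fun tin fog log map'
This text has 6 words separated by spaces.
Number of spaces = number of words - 1 = 6 - 1 = 5

5


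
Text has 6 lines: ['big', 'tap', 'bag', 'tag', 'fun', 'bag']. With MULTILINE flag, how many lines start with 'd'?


With MULTILINE flag, ^ matches the start of each line.
Lines: ['big', 'tap', 'bag', 'tag', 'fun', 'bag']
Checking which lines start with 'd':
  Line 1: 'big' -> no
  Line 2: 'tap' -> no
  Line 3: 'bag' -> no
  Line 4: 'tag' -> no
  Line 5: 'fun' -> no
  Line 6: 'bag' -> no
Matching lines: []
Count: 0

0


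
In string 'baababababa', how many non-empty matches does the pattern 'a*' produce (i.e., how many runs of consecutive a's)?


Pattern 'a*' matches zero or more a's. We want non-empty runs of consecutive a's.
String: 'baababababa'
Walking through the string to find runs of a's:
  Run 1: positions 1-2 -> 'aa'
  Run 2: positions 4-4 -> 'a'
  Run 3: positions 6-6 -> 'a'
  Run 4: positions 8-8 -> 'a'
  Run 5: positions 10-10 -> 'a'
Non-empty runs found: ['aa', 'a', 'a', 'a', 'a']
Count: 5

5


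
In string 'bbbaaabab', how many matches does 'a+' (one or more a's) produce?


Pattern 'a+' matches one or more consecutive a's.
String: 'bbbaaabab'
Scanning for runs of a:
  Match 1: 'aaa' (length 3)
  Match 2: 'a' (length 1)
Total matches: 2

2


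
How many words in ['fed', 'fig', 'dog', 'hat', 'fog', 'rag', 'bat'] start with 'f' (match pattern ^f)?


Pattern ^f anchors to start of word. Check which words begin with 'f':
  'fed' -> MATCH (starts with 'f')
  'fig' -> MATCH (starts with 'f')
  'dog' -> no
  'hat' -> no
  'fog' -> MATCH (starts with 'f')
  'rag' -> no
  'bat' -> no
Matching words: ['fed', 'fig', 'fog']
Count: 3

3


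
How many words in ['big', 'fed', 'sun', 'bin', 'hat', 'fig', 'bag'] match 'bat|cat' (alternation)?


Alternation 'bat|cat' matches either 'bat' or 'cat'.
Checking each word:
  'big' -> no
  'fed' -> no
  'sun' -> no
  'bin' -> no
  'hat' -> no
  'fig' -> no
  'bag' -> no
Matches: []
Count: 0

0


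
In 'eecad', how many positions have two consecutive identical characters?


Looking for consecutive identical characters in 'eecad':
  pos 0-1: 'e' vs 'e' -> MATCH ('ee')
  pos 1-2: 'e' vs 'c' -> different
  pos 2-3: 'c' vs 'a' -> different
  pos 3-4: 'a' vs 'd' -> different
Consecutive identical pairs: ['ee']
Count: 1

1


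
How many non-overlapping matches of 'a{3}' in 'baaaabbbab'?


Pattern 'a{3}' matches exactly 3 consecutive a's (greedy, non-overlapping).
String: 'baaaabbbab'
Scanning for runs of a's:
  Run at pos 1: 'aaaa' (length 4) -> 1 match(es)
  Run at pos 8: 'a' (length 1) -> 0 match(es)
Matches found: ['aaa']
Total: 1

1


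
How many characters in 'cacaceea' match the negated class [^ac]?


Negated class [^ac] matches any char NOT in {a, c}
Scanning 'cacaceea':
  pos 0: 'c' -> no (excluded)
  pos 1: 'a' -> no (excluded)
  pos 2: 'c' -> no (excluded)
  pos 3: 'a' -> no (excluded)
  pos 4: 'c' -> no (excluded)
  pos 5: 'e' -> MATCH
  pos 6: 'e' -> MATCH
  pos 7: 'a' -> no (excluded)
Total matches: 2

2


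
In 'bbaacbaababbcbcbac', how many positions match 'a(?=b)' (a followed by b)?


Lookahead 'a(?=b)' matches 'a' only when followed by 'b'.
String: 'bbaacbaababbcbcbac'
Checking each position where char is 'a':
  pos 2: 'a' -> no (next='a')
  pos 3: 'a' -> no (next='c')
  pos 6: 'a' -> no (next='a')
  pos 7: 'a' -> MATCH (next='b')
  pos 9: 'a' -> MATCH (next='b')
  pos 16: 'a' -> no (next='c')
Matching positions: [7, 9]
Count: 2

2


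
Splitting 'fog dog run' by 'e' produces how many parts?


Splitting by 'e' breaks the string at each occurrence of the separator.
Text: 'fog dog run'
Parts after split:
  Part 1: 'fog dog run'
Total parts: 1

1


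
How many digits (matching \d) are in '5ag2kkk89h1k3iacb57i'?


\d matches any digit 0-9.
Scanning '5ag2kkk89h1k3iacb57i':
  pos 0: '5' -> DIGIT
  pos 3: '2' -> DIGIT
  pos 7: '8' -> DIGIT
  pos 8: '9' -> DIGIT
  pos 10: '1' -> DIGIT
  pos 12: '3' -> DIGIT
  pos 17: '5' -> DIGIT
  pos 18: '7' -> DIGIT
Digits found: ['5', '2', '8', '9', '1', '3', '5', '7']
Total: 8

8


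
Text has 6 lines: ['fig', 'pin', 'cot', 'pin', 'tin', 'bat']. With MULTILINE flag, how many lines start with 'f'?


With MULTILINE flag, ^ matches the start of each line.
Lines: ['fig', 'pin', 'cot', 'pin', 'tin', 'bat']
Checking which lines start with 'f':
  Line 1: 'fig' -> MATCH
  Line 2: 'pin' -> no
  Line 3: 'cot' -> no
  Line 4: 'pin' -> no
  Line 5: 'tin' -> no
  Line 6: 'bat' -> no
Matching lines: ['fig']
Count: 1

1


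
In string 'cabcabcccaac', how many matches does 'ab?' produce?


Pattern 'ab?' matches 'a' optionally followed by 'b'.
String: 'cabcabcccaac'
Scanning left to right for 'a' then checking next char:
  Match 1: 'ab' (a followed by b)
  Match 2: 'ab' (a followed by b)
  Match 3: 'a' (a not followed by b)
  Match 4: 'a' (a not followed by b)
Total matches: 4

4


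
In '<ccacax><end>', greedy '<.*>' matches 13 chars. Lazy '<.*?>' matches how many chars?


Greedy '<.*>' tries to match as MUCH as possible.
Lazy '<.*?>' tries to match as LITTLE as possible.

String: '<ccacax><end>'
Greedy '<.*>' starts at first '<' and extends to the LAST '>': '<ccacax><end>' (13 chars)
Lazy '<.*?>' starts at first '<' and stops at the FIRST '>': '<ccacax>' (8 chars)

8


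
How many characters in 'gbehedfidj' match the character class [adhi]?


Character class [adhi] matches any of: {a, d, h, i}
Scanning string 'gbehedfidj' character by character:
  pos 0: 'g' -> no
  pos 1: 'b' -> no
  pos 2: 'e' -> no
  pos 3: 'h' -> MATCH
  pos 4: 'e' -> no
  pos 5: 'd' -> MATCH
  pos 6: 'f' -> no
  pos 7: 'i' -> MATCH
  pos 8: 'd' -> MATCH
  pos 9: 'j' -> no
Total matches: 4

4
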